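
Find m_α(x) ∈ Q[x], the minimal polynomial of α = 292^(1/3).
m_α(x) = x^3 - 292

α satisfies α^3 = 292, so x^3 - 292 annihilates α. By the rational root test, a rational root p/q (in lowest terms) of x^3 - 292 would satisfy p^3 = 292 q^3, forcing q = 1 and p^3 = 292; but 292 is not a perfect cube, contradiction. A monic cubic over Q with no rational root is irreducible (any nontrivial factorization would include a linear factor). Hence x^3 - 292 is the minimal polynomial of α, and in particular [Q(α):Q] = 3.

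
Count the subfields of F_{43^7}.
F_{43^7} has 2 subfields

The subfields of F_{p^n} are exactly the fields F_{p^d} for d | n (each is the fixed field of the unique index-d subgroup of Gal(F_{p^n}/F_p) ≅ Z/nZ). The divisors of n = 7 are {1, 7}, giving 2 subfields: F_{43^1}, F_{43^7}.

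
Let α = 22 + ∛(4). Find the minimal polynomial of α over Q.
m_α(x) = x^3 - 66x^2 + 1452x - 10652

Set β = α - 22 = ∛(4), so β^3 = 4. Then (α - 22)^3 - 4 = 0, i.e. α is a root of g(x) = (x - 22)^3 - 4 = x^3 - 66x^2 + 1452x - 10652. Since g(x) = h(x - 22) where h(x) = x^3 - 4, and h is irreducible over Q (because 4 is not a perfect cube, so h has no rational root, and a monic cubic with no rational root is irreducible), g is also irreducible (irreducibility is preserved under the substitution x → x - 22). Hence m_α(x) = x^3 - 66x^2 + 1452x - 10652.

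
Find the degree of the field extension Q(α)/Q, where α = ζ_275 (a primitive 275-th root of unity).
[Q(α):Q] = 200

The minimal polynomial of ζ_275 over Q is the 275-th cyclotomic polynomial Φ_275(x), which is irreducible over Q and has degree φ(275) = 200. Hence [Q(α):Q] = φ(275) = 200.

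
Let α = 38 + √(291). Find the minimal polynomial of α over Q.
m_α(x) = x^2 - 76x + 1153

From α - 38 = √(291), squaring gives (α - 38)^2 = 291, i.e. α^2 - 76α + 1444 = 291, so α^2 - 76α + 1153 = 0. The discriminant of x^2 - 76x + 1153 is (-76)^2 - 4·(1153) = 5776 - 4612 = 1164, and 4·(291) is not a perfect square in Q since 291 is squarefree and ≠ 1. Hence x^2 - 76x + 1153 is irreducible over Q and is the minimal polynomial of α.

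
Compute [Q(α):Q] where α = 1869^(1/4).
[Q(α):Q] = 4

α is a root of x^4 - 1869. By Eisenstein's criterion at the prime p = 3 (which divides the constant term 1869 but p^2 = 9 does not, since 1869 is squarefree), x^4 - 1869 is irreducible over Q. Hence [Q(α):Q] = 4.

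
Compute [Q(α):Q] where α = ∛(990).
[Q(α):Q] = 3

The minimal polynomial of α is x^3 - 990, irreducible over Q since 990 is not a perfect cube (so x^3 - 990 has no rational root). Hence [Q(α):Q] = deg(m_α) = 3.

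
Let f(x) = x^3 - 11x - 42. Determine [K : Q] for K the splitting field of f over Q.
[K : Q] = 6

By the rational root test, any rational root of the monic integer polynomial f(x) = x^3 - 11x - 42 must be an integer dividing the constant term -42, i.e. one of ±{1, 2, 3, 6, 7, 14, 21, 42}. Evaluating: f(1) = -52, f(-1) = -32, f(2) = -56, f(-2) = -28, f(3) = -48, f(-3) = -36, f(6) = 108, f(-6) = -192, f(7) = 224, f(-7) = -308, f(14) = 2548, f(-14) = -2632, f(21) = 8988, f(-21) = -9072, f(42) = 73584, f(-42) = -73668; none is 0, so f has no rational root and is therefore irreducible over Q (a cubic with no linear factor over a field is irreducible). For an irreducible cubic, the Galois group is A_3 or S_3 according as the discriminant disc(f) = -4a^3 - 27b^2 = -4·(-11)^3 - 27·(-42)^2 = -42304 is or is not a square in Q. Here disc(f) = -42304 is not a perfect square in Q, so the Galois group of f over Q is not contained in A_3 and must be all of S_3. The splitting field has degree |S_3| = 6 over Q, so [K : Q] = 6.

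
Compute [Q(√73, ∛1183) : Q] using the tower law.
[Q(√73, ∛1183) : Q] = 6

Let L = Q(√73, ∛1183). Since Q(√73) ⊂ L and [Q(√73):Q] = 2, the tower law gives 2 | [L:Q]. Likewise Q(∛1183) ⊂ L with [Q(∛1183):Q] = 3 (because 1183 is not a perfect cube), so 3 | [L:Q]. As gcd(2,3) = 1, [L:Q] is divisible by 6. Conversely L is generated over Q by √73 and ∛1183, so [L:Q] ≤ 2·3 = 6. Therefore [Q(√73, ∛1183) : Q] = 6.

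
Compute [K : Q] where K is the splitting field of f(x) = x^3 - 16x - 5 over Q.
[K : Q] = 6

By the rational root test, any rational root of the monic integer polynomial f(x) = x^3 - 16x - 5 must be an integer dividing the constant term -5, i.e. one of ±{1, 5}. Evaluating: f(1) = -20, f(-1) = 10, f(5) = 40, f(-5) = -50; none is 0, so f has no rational root and is therefore irreducible over Q (a cubic with no linear factor over a field is irreducible). For an irreducible cubic, the Galois group is A_3 or S_3 according as the discriminant disc(f) = -4a^3 - 27b^2 = -4·(-16)^3 - 27·(-5)^2 = 15709 is or is not a square in Q. Here disc(f) = 15709 is not a perfect square in Q, so the Galois group of f over Q is not contained in A_3 and must be all of S_3. The splitting field has degree |S_3| = 6 over Q, so [K : Q] = 6.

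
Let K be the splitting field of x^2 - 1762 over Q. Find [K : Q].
[K : Q] = 2

f(x) = x^2 - 1762 factors as (x - √1762)(x + √1762). The splitting field is K = Q(√1762). Since 1762 is squarefree and > 1, it is not a perfect square, so x^2 - 1762 is irreducible over Q and [Q(√1762) : Q] = 2. Hence [K : Q] = 2.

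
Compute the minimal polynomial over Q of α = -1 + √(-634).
m_α(x) = x^2 + 2x + 635

From α + 1 = √(-634), squaring gives (α + 1)^2 = -634, i.e. α^2 + 2α + 1 = -634, so α^2 + 2α + 635 = 0. The discriminant of x^2 + 2x + 635 is (2)^2 - 4·(635) = 4 - 2540 = -2536, and 4·(-634) is not a perfect square in Q since -634 is squarefree and ≠ 1. Hence x^2 + 2x + 635 is irreducible over Q and is the minimal polynomial of α.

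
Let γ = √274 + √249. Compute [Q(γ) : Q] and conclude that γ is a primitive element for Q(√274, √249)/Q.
[Q(γ) : Q] = 4 (equivalently, Q(γ) = Q(√274, √249))

Obviously Q(γ) ⊆ Q(√274, √249), and [Q(√274, √249):Q] = 4 (since 274, 249 are distinct squarefree integers > 1 with 68226 not a perfect square). To show equality we compute the minimal polynomial of γ. From γ = √274 + √249: γ^2 = 274 + 2√(68226) + 249 = 523 + 2√(68226), so γ^2 - 523 = 2√(68226); squaring, (γ^2 - 523)^2 = 4·68226, i.e. γ^4 - 1046γ^2 + 273529 - 272904 = 0, i.e. γ^4 - 1046γ^2 + 625 = 0. So γ is a root of x^4 - 1046x^2 + 625. This polynomial is irreducible over Q: it has no rational root (each ±√274 ± √249 is irrational), and any factorization into two quadratics over Q would force √(68226) ∈ Q (pairing opposite roots) or √274, √249 ∈ Q (other pairings), all impossible. Hence [Q(γ):Q] = 4 = [Q(√274, √249):Q], so Q(γ) = Q(√274, √249).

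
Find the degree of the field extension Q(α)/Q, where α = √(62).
[Q(α):Q] = 2

[Q(α):Q] equals the degree of the minimal polynomial of α. Here α^2 = 62 and x^2 - 62 is irreducible (d = 62 is squarefree, ≠ 1, hence not a square), so deg(m_α) = 2. Thus [Q(α):Q] = 2.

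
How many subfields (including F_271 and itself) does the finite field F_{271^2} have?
F_{271^2} has 2 subfields

The subfields of F_{p^n} are exactly the fields F_{p^d} for d | n (each is the fixed field of the unique index-d subgroup of Gal(F_{p^n}/F_p) ≅ Z/nZ). The divisors of n = 2 are {1, 2}, giving 2 subfields: F_{271^1}, F_{271^2}.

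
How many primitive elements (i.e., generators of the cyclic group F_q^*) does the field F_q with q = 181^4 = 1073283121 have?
There are φ(1073283120) = 226437120 primitive elements

F_q^* is cyclic of order q - 1 = 1073283120. A cyclic group of order m has exactly φ(m) generators. Here m = 1073283120 = 2^4 · 3^2 · 5 · 7 · 13 · 16381, so the number of primitive elements is φ(1073283120) = 226437120.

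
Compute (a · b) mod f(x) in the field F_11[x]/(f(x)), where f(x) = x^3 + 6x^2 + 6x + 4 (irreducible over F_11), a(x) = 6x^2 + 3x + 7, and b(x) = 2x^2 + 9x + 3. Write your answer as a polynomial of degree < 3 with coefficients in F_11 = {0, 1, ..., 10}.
a · b ≡ 4x^2 + 8x + 3 (mod f(x))

Multiply in F_11[x]: a(x)·b(x) = (6x^2 + 3x + 7)·(2x^2 + 9x + 3) = x^4 + 5x^3 + 4x^2 + 6x + 10. This has degree ≥ 3, so divide by f(x) over F_11: x^4 + 5x^3 + 4x^2 + 6x + 10 = (x + 10)·(x^3 + 6x^2 + 6x + 4) + (4x^2 + 8x + 3). Hence a·b ≡ 4x^2 + 8x + 3 (mod f). (F_11[x]/(f) is a field with 11^3 = 1331 elements since f is irreducible of degree 3.)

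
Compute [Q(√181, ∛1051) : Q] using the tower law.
[Q(√181, ∛1051) : Q] = 6

Let L = Q(√181, ∛1051). Since Q(√181) ⊂ L and [Q(√181):Q] = 2, the tower law gives 2 | [L:Q]. Likewise Q(∛1051) ⊂ L with [Q(∛1051):Q] = 3 (because 1051 is not a perfect cube), so 3 | [L:Q]. As gcd(2,3) = 1, [L:Q] is divisible by 6. Conversely L is generated over Q by √181 and ∛1051, so [L:Q] ≤ 2·3 = 6. Therefore [Q(√181, ∛1051) : Q] = 6.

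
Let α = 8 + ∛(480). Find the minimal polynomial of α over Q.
m_α(x) = x^3 - 24x^2 + 192x - 992

Set β = α - 8 = ∛(480), so β^3 = 480. Then (α - 8)^3 - 480 = 0, i.e. α is a root of g(x) = (x - 8)^3 - 480 = x^3 - 24x^2 + 192x - 992. Since g(x) = h(x - 8) where h(x) = x^3 - 480, and h is irreducible over Q (because 480 is not a perfect cube, so h has no rational root, and a monic cubic with no rational root is irreducible), g is also irreducible (irreducibility is preserved under the substitution x → x - 8). Hence m_α(x) = x^3 - 24x^2 + 192x - 992.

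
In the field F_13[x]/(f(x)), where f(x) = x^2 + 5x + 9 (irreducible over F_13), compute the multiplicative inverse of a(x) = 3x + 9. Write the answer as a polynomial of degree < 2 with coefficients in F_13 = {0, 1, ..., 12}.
a(x)^(-1) ≡ 10x + 7 (mod f(x))

Since f is irreducible over F_13, F_13[x]/(f) is a field and a(x) ≠ 0 has an inverse. Apply the extended Euclidean algorithm to f(x) and a(x) in F_13[x]: f(x) = (9x + 5)·a(x) + (3). The last nonzero remainder is the constant 3 = gcd(f, a) in F_13. Back-substituting through the division chain expresses 3 = s(x)·a(x) + t(x)·f(x) with s(x) ≡ 4x + 8 (mod f), so (4x + 8)·a(x) ≡ 3 (mod f). Multiplying by 3^(-1) ≡ 9 in F_13 gives a(x)^(-1) ≡ 9·(4x + 8) ≡ 10x + 7 (mod f). Check: (3x + 9)·(10x + 7) = 4x^2 + 7x + 11 ≡ 1 (mod x^2 + 5x + 9).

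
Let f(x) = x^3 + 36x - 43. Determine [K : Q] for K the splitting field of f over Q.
[K : Q] = 6

By the rational root test, any rational root of the monic integer polynomial f(x) = x^3 + 36x - 43 must be an integer dividing the constant term -43, i.e. one of ±{1, 43}. Evaluating: f(1) = -6, f(-1) = -80, f(43) = 81012, f(-43) = -81098; none is 0, so f has no rational root and is therefore irreducible over Q (a cubic with no linear factor over a field is irreducible). For an irreducible cubic, the Galois group is A_3 or S_3 according as the discriminant disc(f) = -4a^3 - 27b^2 = -4·(36)^3 - 27·(-43)^2 = -236547 is or is not a square in Q. Here disc(f) = -236547 is not a perfect square in Q, so the Galois group of f over Q is not contained in A_3 and must be all of S_3. The splitting field has degree |S_3| = 6 over Q, so [K : Q] = 6.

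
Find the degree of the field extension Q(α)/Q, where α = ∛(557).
[Q(α):Q] = 3

The minimal polynomial of α is x^3 - 557, irreducible over Q since 557 is not a perfect cube (so x^3 - 557 has no rational root). Hence [Q(α):Q] = deg(m_α) = 3.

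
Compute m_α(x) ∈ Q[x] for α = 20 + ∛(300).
m_α(x) = x^3 - 60x^2 + 1200x - 8300

Set β = α - 20 = ∛(300), so β^3 = 300. Then (α - 20)^3 - 300 = 0, i.e. α is a root of g(x) = (x - 20)^3 - 300 = x^3 - 60x^2 + 1200x - 8300. Since g(x) = h(x - 20) where h(x) = x^3 - 300, and h is irreducible over Q (because 300 is not a perfect cube, so h has no rational root, and a monic cubic with no rational root is irreducible), g is also irreducible (irreducibility is preserved under the substitution x → x - 20). Hence m_α(x) = x^3 - 60x^2 + 1200x - 8300.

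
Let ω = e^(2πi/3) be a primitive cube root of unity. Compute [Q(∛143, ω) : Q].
[Q(∛143, ω) : Q] = 6

[Q(∛143):Q] = 3 (min poly x^3 - 143, irreducible since 143 is not a perfect cube). [Q(ω):Q] = 2 (min poly x^2 + x + 1). Since Q(∛143) ⊂ R and ω ∉ R, we have ω ∉ Q(∛143), so x^2 + x + 1 remains irreducible over Q(∛143) and [Q(∛143, ω) : Q(∛143)] = 2. By the tower law, [Q(∛143, ω) : Q] = 3 · 2 = 6. (In fact Q(∛143, ω) is the splitting field of x^3 - 143 over Q.)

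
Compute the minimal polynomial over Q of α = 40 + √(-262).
m_α(x) = x^2 - 80x + 1862

From α - 40 = √(-262), squaring gives (α - 40)^2 = -262, i.e. α^2 - 80α + 1600 = -262, so α^2 - 80α + 1862 = 0. The discriminant of x^2 - 80x + 1862 is (-80)^2 - 4·(1862) = 6400 - 7448 = -1048, and 4·(-262) is not a perfect square in Q since -262 is squarefree and ≠ 1. Hence x^2 - 80x + 1862 is irreducible over Q and is the minimal polynomial of α.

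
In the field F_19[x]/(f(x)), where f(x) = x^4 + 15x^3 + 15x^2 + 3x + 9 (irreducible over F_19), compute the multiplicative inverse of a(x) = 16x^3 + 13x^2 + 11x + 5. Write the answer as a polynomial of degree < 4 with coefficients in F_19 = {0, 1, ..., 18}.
a(x)^(-1) ≡ 7x^3 + 11x^2 + 7x + 1 (mod f(x))

Since f is irreducible over F_19, F_19[x]/(f) is a field and a(x) ≠ 0 has an inverse. Apply the extended Euclidean algorithm to f(x) and a(x) in F_19[x]: f(x) = (6x + 2)·a(x) + (18x^2 + 8x + 18);  a(x) = (3x + 11)·(18x^2 + 8x + 18) + (2x + 16);  (18x^2 + 8x + 18) = (9x + 8)·(2x + 16) + (4). The last nonzero remainder is the constant 4 = gcd(f, a) in F_19. Back-substituting through the division chain expresses 4 = s(x)·a(x) + t(x)·f(x) with s(x) ≡ 9x^3 + 6x^2 + 9x + 4 (mod f), so (9x^3 + 6x^2 + 9x + 4)·a(x) ≡ 4 (mod f). Multiplying by 4^(-1) ≡ 5 in F_19 gives a(x)^(-1) ≡ 5·(9x^3 + 6x^2 + 9x + 4) ≡ 7x^3 + 11x^2 + 7x + 1 (mod f). Check: (16x^3 + 13x^2 + 11x + 5)·(7x^3 + 11x^2 + 7x + 1) = 17x^6 + x^5 + 9x^4 + 16x^3 + 12x^2 + 8x + 5 ≡ 1 (mod x^4 + 15x^3 + 15x^2 + 3x + 9).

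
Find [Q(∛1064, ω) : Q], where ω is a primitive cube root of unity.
[Q(∛1064, ω) : Q] = 6

[Q(∛1064):Q] = 3 (min poly x^3 - 1064, irreducible since 1064 is not a perfect cube). [Q(ω):Q] = 2 (min poly x^2 + x + 1). Since Q(∛1064) ⊂ R and ω ∉ R, we have ω ∉ Q(∛1064), so x^2 + x + 1 remains irreducible over Q(∛1064) and [Q(∛1064, ω) : Q(∛1064)] = 2. By the tower law, [Q(∛1064, ω) : Q] = 3 · 2 = 6. (In fact Q(∛1064, ω) is the splitting field of x^3 - 1064 over Q.)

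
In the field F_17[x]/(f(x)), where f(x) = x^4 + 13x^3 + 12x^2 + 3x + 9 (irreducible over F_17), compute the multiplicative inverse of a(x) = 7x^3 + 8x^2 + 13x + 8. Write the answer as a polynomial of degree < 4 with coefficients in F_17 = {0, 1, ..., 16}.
a(x)^(-1) ≡ 7x^3 + x + 7 (mod f(x))

Since f is irreducible over F_17, F_17[x]/(f) is a field and a(x) ≠ 0 has an inverse. Apply the extended Euclidean algorithm to f(x) and a(x) in F_17[x]: f(x) = (5x + 1)·a(x) + (7x^2 + x + 1);  a(x) = (x + 1)·(7x^2 + x + 1) + (11x + 7);  (7x^2 + x + 1) = (13x + 15)·(11x + 7) + (15). The last nonzero remainder is the constant 15 = gcd(f, a) in F_17. Back-substituting through the division chain expresses 15 = s(x)·a(x) + t(x)·f(x) with s(x) ≡ 3x^3 + 15x + 3 (mod f), so (3x^3 + 15x + 3)·a(x) ≡ 15 (mod f). Multiplying by 15^(-1) ≡ 8 in F_17 gives a(x)^(-1) ≡ 8·(3x^3 + 15x + 3) ≡ 7x^3 + x + 7 (mod f). Check: (7x^3 + 8x^2 + 13x + 8)·(7x^3 + x + 7) = 15x^6 + 5x^5 + 13x^4 + 11x^3 + x^2 + 14x + 5 ≡ 1 (mod x^4 + 13x^3 + 12x^2 + 3x + 9).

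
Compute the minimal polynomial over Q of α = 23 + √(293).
m_α(x) = x^2 - 46x + 236

From α - 23 = √(293), squaring gives (α - 23)^2 = 293, i.e. α^2 - 46α + 529 = 293, so α^2 - 46α + 236 = 0. The discriminant of x^2 - 46x + 236 is (-46)^2 - 4·(236) = 2116 - 944 = 1172, and 4·(293) is not a perfect square in Q since 293 is squarefree and ≠ 1. Hence x^2 - 46x + 236 is irreducible over Q and is the minimal polynomial of α.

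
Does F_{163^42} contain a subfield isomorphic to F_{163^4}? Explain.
No: F_{163^4} is not a subfield of F_{163^42}

F_{p^m} embeds in F_{p^n} iff m | n. Here 4 ∤ 42 (since 42 = 10·4 + 2 with remainder 2 ≠ 0), so F_{163^4} is not a subfield of F_{163^42}. Equivalently: if it were, the tower law would give 4 = [F_{163^4}:F_163] dividing [F_{163^42}:F_163] = 42, contradiction.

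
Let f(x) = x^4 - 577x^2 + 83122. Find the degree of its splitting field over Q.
[K : Q] = 4

Solving the quadratic in x^2: x^2 = (577 ± √(577^2 - 4·83122))/2 = (577 ± √441)/2 = (577 ± 21)/2, giving x^2 = 278 or x^2 = 299. So f(x) = (x^2 - 278)(x^2 - 299) and the roots of f are ±√278, ±√299. Hence the splitting field is K = Q(√278, √299). Since 278 and 299 are distinct squarefree integers > 1, their product 83122 is not a perfect square, so √299 ∉ Q(√278). By the tower law [K:Q] = [Q(√278,√299):Q(√278)] · [Q(√278):Q] = 2 · 2 = 4.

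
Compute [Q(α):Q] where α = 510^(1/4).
[Q(α):Q] = 4

α is a root of x^4 - 510. By Eisenstein's criterion at the prime p = 2 (which divides the constant term 510 but p^2 = 4 does not, since 510 is squarefree), x^4 - 510 is irreducible over Q. Hence [Q(α):Q] = 4.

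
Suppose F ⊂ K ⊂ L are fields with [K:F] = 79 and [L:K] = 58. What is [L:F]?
[L:F] = 4582

The tower law says that for any tower of field extensions F ⊂ K ⊂ L with finite degrees, [L:F] = [L:K] · [K:F]. Here this gives [L:F] = 58 · 79 = 4582.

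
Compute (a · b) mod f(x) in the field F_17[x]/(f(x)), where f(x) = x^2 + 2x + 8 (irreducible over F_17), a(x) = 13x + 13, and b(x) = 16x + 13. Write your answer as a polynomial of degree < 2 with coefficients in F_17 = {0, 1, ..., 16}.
a · b ≡ 12x + 1 (mod f(x))

Multiply in F_17[x]: a(x)·b(x) = (13x + 13)·(16x + 13) = 4x^2 + 3x + 16. This has degree ≥ 2, so divide by f(x) over F_17: 4x^2 + 3x + 16 = (4)·(x^2 + 2x + 8) + (12x + 1). Hence a·b ≡ 12x + 1 (mod f). (F_17[x]/(f) is a field with 17^2 = 289 elements since f is irreducible of degree 2.)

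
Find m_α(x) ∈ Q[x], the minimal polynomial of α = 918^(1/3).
m_α(x) = x^3 - 918

α satisfies α^3 = 918, so x^3 - 918 annihilates α. By the rational root test, a rational root p/q (in lowest terms) of x^3 - 918 would satisfy p^3 = 918 q^3, forcing q = 1 and p^3 = 918; but 918 is not a perfect cube, contradiction. A monic cubic over Q with no rational root is irreducible (any nontrivial factorization would include a linear factor). Hence x^3 - 918 is the minimal polynomial of α, and in particular [Q(α):Q] = 3.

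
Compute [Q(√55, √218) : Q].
[Q(√55, √218) : Q] = 4

[Q(√55):Q] = 2 (min poly x^2 - 55, irreducible since 55 is squarefree > 1). For the top step, suppose √218 ∈ Q(√55), say √218 = c + d√55 with c, d ∈ Q. Squaring: 218 = c^2 + 55d^2 + 2cd√55. Since √55 ∉ Q this forces 2cd = 0. If d = 0 then √218 = c ∈ Q, contradicting 218 squarefree > 1. If c = 0 then 218 = 55d^2, so 55·218 = (55d)^2 is a perfect square in Q — but 55·218 = 11990 is not a perfect square (since 55 and 218 are distinct squarefree integers). Contradiction. Hence √218 ∉ Q(√55), so x^2 - 218 stays irreducible over Q(√55) and [Q(√55, √218) : Q(√55)] = 2. By the tower law, [Q(√55, √218) : Q] = 2 · 2 = 4.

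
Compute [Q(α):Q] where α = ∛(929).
[Q(α):Q] = 3

The minimal polynomial of α is x^3 - 929, irreducible over Q since 929 is not a perfect cube (so x^3 - 929 has no rational root). Hence [Q(α):Q] = deg(m_α) = 3.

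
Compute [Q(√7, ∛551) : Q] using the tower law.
[Q(√7, ∛551) : Q] = 6

Let L = Q(√7, ∛551). Since Q(√7) ⊂ L and [Q(√7):Q] = 2, the tower law gives 2 | [L:Q]. Likewise Q(∛551) ⊂ L with [Q(∛551):Q] = 3 (because 551 is not a perfect cube), so 3 | [L:Q]. As gcd(2,3) = 1, [L:Q] is divisible by 6. Conversely L is generated over Q by √7 and ∛551, so [L:Q] ≤ 2·3 = 6. Therefore [Q(√7, ∛551) : Q] = 6.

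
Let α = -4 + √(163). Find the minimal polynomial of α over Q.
m_α(x) = x^2 + 8x - 147

From α + 4 = √(163), squaring gives (α + 4)^2 = 163, i.e. α^2 + 8α + 16 = 163, so α^2 + 8α - 147 = 0. The discriminant of x^2 + 8x - 147 is (8)^2 - 4·(-147) = 64 + 588 = 652, and 4·(163) is not a perfect square in Q since 163 is squarefree and ≠ 1. Hence x^2 + 8x - 147 is irreducible over Q and is the minimal polynomial of α.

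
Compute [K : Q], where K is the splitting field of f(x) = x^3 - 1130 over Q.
[K : Q] = 6

The roots of x^3 - 1130 are ∛1130, ω∛1130, ω^2∛1130 where ω = e^(2πi/3) is a primitive cube root of unity, so K = Q(∛1130, ω). Now [Q(∛1130):Q] = 3 (since 1130 is not a perfect cube, x^3 - 1130 is irreducible) and [Q(ω):Q] = 2. Both 2 and 3 divide [K:Q], and [K:Q] ≤ 3·2 = 6, so [K:Q] = 6. (Equivalently: Q(∛1130) ⊂ R but ω ∉ R, so [K : Q(∛1130)] = 2.)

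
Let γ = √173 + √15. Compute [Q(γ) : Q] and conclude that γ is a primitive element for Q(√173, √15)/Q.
[Q(γ) : Q] = 4 (equivalently, Q(γ) = Q(√173, √15))

Obviously Q(γ) ⊆ Q(√173, √15), and [Q(√173, √15):Q] = 4 (since 173, 15 are distinct squarefree integers > 1 with 2595 not a perfect square). To show equality we compute the minimal polynomial of γ. From γ = √173 + √15: γ^2 = 173 + 2√(2595) + 15 = 188 + 2√(2595), so γ^2 - 188 = 2√(2595); squaring, (γ^2 - 188)^2 = 4·2595, i.e. γ^4 - 376γ^2 + 35344 - 10380 = 0, i.e. γ^4 - 376γ^2 + 24964 = 0. So γ is a root of x^4 - 376x^2 + 24964. This polynomial is irreducible over Q: it has no rational root (each ±√173 ± √15 is irrational), and any factorization into two quadratics over Q would force √(2595) ∈ Q (pairing opposite roots) or √173, √15 ∈ Q (other pairings), all impossible. Hence [Q(γ):Q] = 4 = [Q(√173, √15):Q], so Q(γ) = Q(√173, √15).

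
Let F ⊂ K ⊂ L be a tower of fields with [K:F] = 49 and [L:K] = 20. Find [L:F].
[L:F] = 980

The tower law says that for any tower of field extensions F ⊂ K ⊂ L with finite degrees, [L:F] = [L:K] · [K:F]. Here this gives [L:F] = 20 · 49 = 980.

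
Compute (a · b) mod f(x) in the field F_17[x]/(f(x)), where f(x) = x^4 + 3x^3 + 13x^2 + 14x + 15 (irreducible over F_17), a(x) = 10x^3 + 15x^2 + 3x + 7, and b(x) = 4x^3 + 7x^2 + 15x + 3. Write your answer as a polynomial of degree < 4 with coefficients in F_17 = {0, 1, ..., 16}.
a · b ≡ 4x^3 + x^2 + 16x + 16 (mod f(x))

Multiply in F_17[x]: a(x)·b(x) = (10x^3 + 15x^2 + 3x + 7)·(4x^3 + 7x^2 + 15x + 3) = 6x^6 + 11x^5 + 12x^4 + 15x^3 + 3x^2 + 12x + 4. This has degree ≥ 4, so divide by f(x) over F_17: 6x^6 + 11x^5 + 12x^4 + 15x^3 + 3x^2 + 12x + 4 = (6x^2 + 10x + 6)·(x^4 + 3x^3 + 13x^2 + 14x + 15) + (4x^3 + x^2 + 16x + 16). Hence a·b ≡ 4x^3 + x^2 + 16x + 16 (mod f). (F_17[x]/(f) is a field with 17^4 = 83521 elements since f is irreducible of degree 4.)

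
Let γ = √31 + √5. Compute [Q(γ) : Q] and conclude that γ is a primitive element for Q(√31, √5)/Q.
[Q(γ) : Q] = 4 (equivalently, Q(γ) = Q(√31, √5))

Obviously Q(γ) ⊆ Q(√31, √5), and [Q(√31, √5):Q] = 4 (since 31, 5 are distinct squarefree integers > 1 with 155 not a perfect square). To show equality we compute the minimal polynomial of γ. From γ = √31 + √5: γ^2 = 31 + 2√(155) + 5 = 36 + 2√(155), so γ^2 - 36 = 2√(155); squaring, (γ^2 - 36)^2 = 4·155, i.e. γ^4 - 72γ^2 + 1296 - 620 = 0, i.e. γ^4 - 72γ^2 + 676 = 0. So γ is a root of x^4 - 72x^2 + 676. This polynomial is irreducible over Q: it has no rational root (each ±√31 ± √5 is irrational), and any factorization into two quadratics over Q would force √(155) ∈ Q (pairing opposite roots) or √31, √5 ∈ Q (other pairings), all impossible. Hence [Q(γ):Q] = 4 = [Q(√31, √5):Q], so Q(γ) = Q(√31, √5).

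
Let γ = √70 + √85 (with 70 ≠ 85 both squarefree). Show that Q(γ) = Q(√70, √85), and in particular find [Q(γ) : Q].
[Q(γ) : Q] = 4 (equivalently, Q(γ) = Q(√70, √85))

Obviously Q(γ) ⊆ Q(√70, √85), and [Q(√70, √85):Q] = 4 (since 70, 85 are distinct squarefree integers > 1 with 5950 not a perfect square). To show equality we compute the minimal polynomial of γ. From γ = √70 + √85: γ^2 = 70 + 2√(5950) + 85 = 155 + 2√(5950), so γ^2 - 155 = 2√(5950); squaring, (γ^2 - 155)^2 = 4·5950, i.e. γ^4 - 310γ^2 + 24025 - 23800 = 0, i.e. γ^4 - 310γ^2 + 225 = 0. So γ is a root of x^4 - 310x^2 + 225. This polynomial is irreducible over Q: it has no rational root (each ±√70 ± √85 is irrational), and any factorization into two quadratics over Q would force √(5950) ∈ Q (pairing opposite roots) or √70, √85 ∈ Q (other pairings), all impossible. Hence [Q(γ):Q] = 4 = [Q(√70, √85):Q], so Q(γ) = Q(√70, √85).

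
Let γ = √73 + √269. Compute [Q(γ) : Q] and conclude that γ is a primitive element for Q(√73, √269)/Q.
[Q(γ) : Q] = 4 (equivalently, Q(γ) = Q(√73, √269))

Obviously Q(γ) ⊆ Q(√73, √269), and [Q(√73, √269):Q] = 4 (since 73, 269 are distinct squarefree integers > 1 with 19637 not a perfect square). To show equality we compute the minimal polynomial of γ. From γ = √73 + √269: γ^2 = 73 + 2√(19637) + 269 = 342 + 2√(19637), so γ^2 - 342 = 2√(19637); squaring, (γ^2 - 342)^2 = 4·19637, i.e. γ^4 - 684γ^2 + 116964 - 78548 = 0, i.e. γ^4 - 684γ^2 + 38416 = 0. So γ is a root of x^4 - 684x^2 + 38416. This polynomial is irreducible over Q: it has no rational root (each ±√73 ± √269 is irrational), and any factorization into two quadratics over Q would force √(19637) ∈ Q (pairing opposite roots) or √73, √269 ∈ Q (other pairings), all impossible. Hence [Q(γ):Q] = 4 = [Q(√73, √269):Q], so Q(γ) = Q(√73, √269).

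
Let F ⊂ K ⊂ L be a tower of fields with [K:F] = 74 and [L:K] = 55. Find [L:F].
[L:F] = 4070

The tower law says that for any tower of field extensions F ⊂ K ⊂ L with finite degrees, [L:F] = [L:K] · [K:F]. Here this gives [L:F] = 55 · 74 = 4070.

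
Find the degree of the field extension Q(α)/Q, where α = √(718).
[Q(α):Q] = 2

[Q(α):Q] equals the degree of the minimal polynomial of α. Here α^2 = 718 and x^2 - 718 is irreducible (d = 718 is squarefree, ≠ 1, hence not a square), so deg(m_α) = 2. Thus [Q(α):Q] = 2.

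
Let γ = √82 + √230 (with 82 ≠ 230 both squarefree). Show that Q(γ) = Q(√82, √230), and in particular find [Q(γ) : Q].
[Q(γ) : Q] = 4 (equivalently, Q(γ) = Q(√82, √230))

Obviously Q(γ) ⊆ Q(√82, √230), and [Q(√82, √230):Q] = 4 (since 82, 230 are distinct squarefree integers > 1 with 18860 not a perfect square). To show equality we compute the minimal polynomial of γ. From γ = √82 + √230: γ^2 = 82 + 2√(18860) + 230 = 312 + 2√(18860), so γ^2 - 312 = 2√(18860); squaring, (γ^2 - 312)^2 = 4·18860, i.e. γ^4 - 624γ^2 + 97344 - 75440 = 0, i.e. γ^4 - 624γ^2 + 21904 = 0. So γ is a root of x^4 - 624x^2 + 21904. This polynomial is irreducible over Q: it has no rational root (each ±√82 ± √230 is irrational), and any factorization into two quadratics over Q would force √(18860) ∈ Q (pairing opposite roots) or √82, √230 ∈ Q (other pairings), all impossible. Hence [Q(γ):Q] = 4 = [Q(√82, √230):Q], so Q(γ) = Q(√82, √230).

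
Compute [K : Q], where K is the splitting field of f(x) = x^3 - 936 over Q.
[K : Q] = 6

The roots of x^3 - 936 are ∛936, ω∛936, ω^2∛936 where ω = e^(2πi/3) is a primitive cube root of unity, so K = Q(∛936, ω). Now [Q(∛936):Q] = 3 (since 936 is not a perfect cube, x^3 - 936 is irreducible) and [Q(ω):Q] = 2. Both 2 and 3 divide [K:Q], and [K:Q] ≤ 3·2 = 6, so [K:Q] = 6. (Equivalently: Q(∛936) ⊂ R but ω ∉ R, so [K : Q(∛936)] = 2.)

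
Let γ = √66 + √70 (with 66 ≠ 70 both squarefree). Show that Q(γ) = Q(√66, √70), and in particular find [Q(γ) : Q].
[Q(γ) : Q] = 4 (equivalently, Q(γ) = Q(√66, √70))

Obviously Q(γ) ⊆ Q(√66, √70), and [Q(√66, √70):Q] = 4 (since 66, 70 are distinct squarefree integers > 1 with 4620 not a perfect square). To show equality we compute the minimal polynomial of γ. From γ = √66 + √70: γ^2 = 66 + 2√(4620) + 70 = 136 + 2√(4620), so γ^2 - 136 = 2√(4620); squaring, (γ^2 - 136)^2 = 4·4620, i.e. γ^4 - 272γ^2 + 18496 - 18480 = 0, i.e. γ^4 - 272γ^2 + 16 = 0. So γ is a root of x^4 - 272x^2 + 16. This polynomial is irreducible over Q: it has no rational root (each ±√66 ± √70 is irrational), and any factorization into two quadratics over Q would force √(4620) ∈ Q (pairing opposite roots) or √66, √70 ∈ Q (other pairings), all impossible. Hence [Q(γ):Q] = 4 = [Q(√66, √70):Q], so Q(γ) = Q(√66, √70).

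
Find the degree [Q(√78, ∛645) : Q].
[Q(√78, ∛645) : Q] = 6

Let L = Q(√78, ∛645). Since Q(√78) ⊂ L and [Q(√78):Q] = 2, the tower law gives 2 | [L:Q]. Likewise Q(∛645) ⊂ L with [Q(∛645):Q] = 3 (because 645 is not a perfect cube), so 3 | [L:Q]. As gcd(2,3) = 1, [L:Q] is divisible by 6. Conversely L is generated over Q by √78 and ∛645, so [L:Q] ≤ 2·3 = 6. Therefore [Q(√78, ∛645) : Q] = 6.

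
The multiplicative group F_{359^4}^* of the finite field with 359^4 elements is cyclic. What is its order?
|F_{359^4}^*| = 16610312160

F_{359^4} has 359^4 = 16610312161 elements; its multiplicative group consists of all nonzero elements, so |F_{359^4}^*| = 16610312161 - 1 = 16610312160. (It is cyclic since any finite subgroup of the multiplicative group of a field is cyclic.)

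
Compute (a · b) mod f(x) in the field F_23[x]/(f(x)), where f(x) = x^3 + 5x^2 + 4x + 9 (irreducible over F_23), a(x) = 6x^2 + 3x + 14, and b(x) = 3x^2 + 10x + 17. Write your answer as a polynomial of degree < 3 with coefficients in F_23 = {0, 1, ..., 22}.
a · b ≡ 21x + 13 (mod f(x))

Multiply in F_23[x]: a(x)·b(x) = (6x^2 + 3x + 14)·(3x^2 + 10x + 17) = 18x^4 + 13x^2 + 7x + 8. This has degree ≥ 3, so divide by f(x) over F_23: 18x^4 + 13x^2 + 7x + 8 = (18x + 2)·(x^3 + 5x^2 + 4x + 9) + (21x + 13). Hence a·b ≡ 21x + 13 (mod f). (F_23[x]/(f) is a field with 23^3 = 12167 elements since f is irreducible of degree 3.)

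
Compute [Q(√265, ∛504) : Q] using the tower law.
[Q(√265, ∛504) : Q] = 6

Let L = Q(√265, ∛504). Since Q(√265) ⊂ L and [Q(√265):Q] = 2, the tower law gives 2 | [L:Q]. Likewise Q(∛504) ⊂ L with [Q(∛504):Q] = 3 (because 504 is not a perfect cube), so 3 | [L:Q]. As gcd(2,3) = 1, [L:Q] is divisible by 6. Conversely L is generated over Q by √265 and ∛504, so [L:Q] ≤ 2·3 = 6. Therefore [Q(√265, ∛504) : Q] = 6.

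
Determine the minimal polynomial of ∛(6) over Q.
m_α(x) = x^3 - 6

α satisfies α^3 = 6, so x^3 - 6 annihilates α. By the rational root test, a rational root p/q (in lowest terms) of x^3 - 6 would satisfy p^3 = 6 q^3, forcing q = 1 and p^3 = 6; but 6 is not a perfect cube, contradiction. A monic cubic over Q with no rational root is irreducible (any nontrivial factorization would include a linear factor). Hence x^3 - 6 is the minimal polynomial of α, and in particular [Q(α):Q] = 3.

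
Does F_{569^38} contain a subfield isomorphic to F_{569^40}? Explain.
No: F_{569^40} is not a subfield of F_{569^38}

F_{p^m} embeds in F_{p^n} iff m | n. Here 40 ∤ 38 (since 38 = 0·40 + 38 with remainder 38 ≠ 0), so F_{569^40} is not a subfield of F_{569^38}. Equivalently: if it were, the tower law would give 40 = [F_{569^40}:F_569] dividing [F_{569^38}:F_569] = 38, contradiction.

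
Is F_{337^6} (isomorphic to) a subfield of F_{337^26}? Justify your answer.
No: F_{337^6} is not a subfield of F_{337^26}

F_{p^m} embeds in F_{p^n} iff m | n. Here 6 ∤ 26 (since 26 = 4·6 + 2 with remainder 2 ≠ 0), so F_{337^6} is not a subfield of F_{337^26}. Equivalently: if it were, the tower law would give 6 = [F_{337^6}:F_337] dividing [F_{337^26}:F_337] = 26, contradiction.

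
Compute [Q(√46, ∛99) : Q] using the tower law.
[Q(√46, ∛99) : Q] = 6

Let L = Q(√46, ∛99). Since Q(√46) ⊂ L and [Q(√46):Q] = 2, the tower law gives 2 | [L:Q]. Likewise Q(∛99) ⊂ L with [Q(∛99):Q] = 3 (because 99 is not a perfect cube), so 3 | [L:Q]. As gcd(2,3) = 1, [L:Q] is divisible by 6. Conversely L is generated over Q by √46 and ∛99, so [L:Q] ≤ 2·3 = 6. Therefore [Q(√46, ∛99) : Q] = 6.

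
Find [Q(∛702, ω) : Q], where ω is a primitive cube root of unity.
[Q(∛702, ω) : Q] = 6

[Q(∛702):Q] = 3 (min poly x^3 - 702, irreducible since 702 is not a perfect cube). [Q(ω):Q] = 2 (min poly x^2 + x + 1). Since Q(∛702) ⊂ R and ω ∉ R, we have ω ∉ Q(∛702), so x^2 + x + 1 remains irreducible over Q(∛702) and [Q(∛702, ω) : Q(∛702)] = 2. By the tower law, [Q(∛702, ω) : Q] = 3 · 2 = 6. (In fact Q(∛702, ω) is the splitting field of x^3 - 702 over Q.)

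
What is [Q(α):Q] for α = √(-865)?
[Q(α):Q] = 2

[Q(α):Q] equals the degree of the minimal polynomial of α. Here α^2 = -865 and x^2 + 865 is irreducible (d = -865 is squarefree, ≠ 1, hence not a square), so deg(m_α) = 2. Thus [Q(α):Q] = 2.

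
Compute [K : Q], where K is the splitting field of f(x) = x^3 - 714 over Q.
[K : Q] = 6

The roots of x^3 - 714 are ∛714, ω∛714, ω^2∛714 where ω = e^(2πi/3) is a primitive cube root of unity, so K = Q(∛714, ω). Now [Q(∛714):Q] = 3 (since 714 is not a perfect cube, x^3 - 714 is irreducible) and [Q(ω):Q] = 2. Both 2 and 3 divide [K:Q], and [K:Q] ≤ 3·2 = 6, so [K:Q] = 6. (Equivalently: Q(∛714) ⊂ R but ω ∉ R, so [K : Q(∛714)] = 2.)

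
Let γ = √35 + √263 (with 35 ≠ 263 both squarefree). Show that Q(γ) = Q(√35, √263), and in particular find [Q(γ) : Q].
[Q(γ) : Q] = 4 (equivalently, Q(γ) = Q(√35, √263))

Obviously Q(γ) ⊆ Q(√35, √263), and [Q(√35, √263):Q] = 4 (since 35, 263 are distinct squarefree integers > 1 with 9205 not a perfect square). To show equality we compute the minimal polynomial of γ. From γ = √35 + √263: γ^2 = 35 + 2√(9205) + 263 = 298 + 2√(9205), so γ^2 - 298 = 2√(9205); squaring, (γ^2 - 298)^2 = 4·9205, i.e. γ^4 - 596γ^2 + 88804 - 36820 = 0, i.e. γ^4 - 596γ^2 + 51984 = 0. So γ is a root of x^4 - 596x^2 + 51984. This polynomial is irreducible over Q: it has no rational root (each ±√35 ± √263 is irrational), and any factorization into two quadratics over Q would force √(9205) ∈ Q (pairing opposite roots) or √35, √263 ∈ Q (other pairings), all impossible. Hence [Q(γ):Q] = 4 = [Q(√35, √263):Q], so Q(γ) = Q(√35, √263).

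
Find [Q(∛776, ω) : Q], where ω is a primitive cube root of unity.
[Q(∛776, ω) : Q] = 6

[Q(∛776):Q] = 3 (min poly x^3 - 776, irreducible since 776 is not a perfect cube). [Q(ω):Q] = 2 (min poly x^2 + x + 1). Since Q(∛776) ⊂ R and ω ∉ R, we have ω ∉ Q(∛776), so x^2 + x + 1 remains irreducible over Q(∛776) and [Q(∛776, ω) : Q(∛776)] = 2. By the tower law, [Q(∛776, ω) : Q] = 3 · 2 = 6. (In fact Q(∛776, ω) is the splitting field of x^3 - 776 over Q.)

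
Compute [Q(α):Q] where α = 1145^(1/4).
[Q(α):Q] = 4

α is a root of x^4 - 1145. By Eisenstein's criterion at the prime p = 5 (which divides the constant term 1145 but p^2 = 25 does not, since 1145 is squarefree), x^4 - 1145 is irreducible over Q. Hence [Q(α):Q] = 4.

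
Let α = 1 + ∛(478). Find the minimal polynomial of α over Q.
m_α(x) = x^3 - 3x^2 + 3x - 479

Set β = α - 1 = ∛(478), so β^3 = 478. Then (α - 1)^3 - 478 = 0, i.e. α is a root of g(x) = (x - 1)^3 - 478 = x^3 - 3x^2 + 3x - 479. Since g(x) = h(x - 1) where h(x) = x^3 - 478, and h is irreducible over Q (because 478 is not a perfect cube, so h has no rational root, and a monic cubic with no rational root is irreducible), g is also irreducible (irreducibility is preserved under the substitution x → x - 1). Hence m_α(x) = x^3 - 3x^2 + 3x - 479.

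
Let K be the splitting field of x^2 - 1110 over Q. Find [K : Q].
[K : Q] = 2

f(x) = x^2 - 1110 factors as (x - √1110)(x + √1110). The splitting field is K = Q(√1110). Since 1110 is squarefree and > 1, it is not a perfect square, so x^2 - 1110 is irreducible over Q and [Q(√1110) : Q] = 2. Hence [K : Q] = 2.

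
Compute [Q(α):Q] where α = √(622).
[Q(α):Q] = 2

[Q(α):Q] equals the degree of the minimal polynomial of α. Here α^2 = 622 and x^2 - 622 is irreducible (d = 622 is squarefree, ≠ 1, hence not a square), so deg(m_α) = 2. Thus [Q(α):Q] = 2.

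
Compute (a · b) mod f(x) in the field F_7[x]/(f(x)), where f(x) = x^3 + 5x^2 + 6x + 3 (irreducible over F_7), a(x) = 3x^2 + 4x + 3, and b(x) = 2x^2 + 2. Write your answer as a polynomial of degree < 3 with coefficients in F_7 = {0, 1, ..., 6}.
a · b ≡ 2x^2 + 3x + 2 (mod f(x))

Multiply in F_7[x]: a(x)·b(x) = (3x^2 + 4x + 3)·(2x^2 + 2) = 6x^4 + x^3 + 5x^2 + x + 6. This has degree ≥ 3, so divide by f(x) over F_7: 6x^4 + x^3 + 5x^2 + x + 6 = (6x + 6)·(x^3 + 5x^2 + 6x + 3) + (2x^2 + 3x + 2). Hence a·b ≡ 2x^2 + 3x + 2 (mod f). (F_7[x]/(f) is a field with 7^3 = 343 elements since f is irreducible of degree 3.)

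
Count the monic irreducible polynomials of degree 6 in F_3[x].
There are 116 monic irreducible polynomials of degree 6 over F_3

Each element of F_{3^6} that lies in no proper subfield is a root of exactly one monic irreducible of degree 6 over F_3, and each such polynomial has 6 distinct roots in F_{3^6}. By Möbius inversion the count is N_3(6) = (1/6) Σ_{d|6} μ(6/d) · 3^d = (1/6)(μ(6)·3^1 + μ(3)·3^2 + μ(2)·3^3 + μ(1)·3^6) = 696/6 = 116.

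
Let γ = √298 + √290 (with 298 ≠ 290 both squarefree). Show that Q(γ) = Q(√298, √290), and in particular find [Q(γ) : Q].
[Q(γ) : Q] = 4 (equivalently, Q(γ) = Q(√298, √290))

Obviously Q(γ) ⊆ Q(√298, √290), and [Q(√298, √290):Q] = 4 (since 298, 290 are distinct squarefree integers > 1 with 86420 not a perfect square). To show equality we compute the minimal polynomial of γ. From γ = √298 + √290: γ^2 = 298 + 2√(86420) + 290 = 588 + 2√(86420), so γ^2 - 588 = 2√(86420); squaring, (γ^2 - 588)^2 = 4·86420, i.e. γ^4 - 1176γ^2 + 345744 - 345680 = 0, i.e. γ^4 - 1176γ^2 + 64 = 0. So γ is a root of x^4 - 1176x^2 + 64. This polynomial is irreducible over Q: it has no rational root (each ±√298 ± √290 is irrational), and any factorization into two quadratics over Q would force √(86420) ∈ Q (pairing opposite roots) or √298, √290 ∈ Q (other pairings), all impossible. Hence [Q(γ):Q] = 4 = [Q(√298, √290):Q], so Q(γ) = Q(√298, √290).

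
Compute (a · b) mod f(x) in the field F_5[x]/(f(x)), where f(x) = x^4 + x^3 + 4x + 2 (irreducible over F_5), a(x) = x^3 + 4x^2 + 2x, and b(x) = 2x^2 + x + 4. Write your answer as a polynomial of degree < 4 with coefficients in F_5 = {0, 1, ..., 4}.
a · b ≡ x + 1 (mod f(x))

Multiply in F_5[x]: a(x)·b(x) = (x^3 + 4x^2 + 2x)·(2x^2 + x + 4) = 2x^5 + 4x^4 + 2x^3 + 3x^2 + 3x. This has degree ≥ 4, so divide by f(x) over F_5: 2x^5 + 4x^4 + 2x^3 + 3x^2 + 3x = (2x + 2)·(x^4 + x^3 + 4x + 2) + (x + 1). Hence a·b ≡ x + 1 (mod f). (F_5[x]/(f) is a field with 5^4 = 625 elements since f is irreducible of degree 4.)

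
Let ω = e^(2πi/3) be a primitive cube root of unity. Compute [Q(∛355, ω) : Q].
[Q(∛355, ω) : Q] = 6

[Q(∛355):Q] = 3 (min poly x^3 - 355, irreducible since 355 is not a perfect cube). [Q(ω):Q] = 2 (min poly x^2 + x + 1). Since Q(∛355) ⊂ R and ω ∉ R, we have ω ∉ Q(∛355), so x^2 + x + 1 remains irreducible over Q(∛355) and [Q(∛355, ω) : Q(∛355)] = 2. By the tower law, [Q(∛355, ω) : Q] = 3 · 2 = 6. (In fact Q(∛355, ω) is the splitting field of x^3 - 355 over Q.)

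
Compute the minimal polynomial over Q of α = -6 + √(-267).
m_α(x) = x^2 + 12x + 303

From α + 6 = √(-267), squaring gives (α + 6)^2 = -267, i.e. α^2 + 12α + 36 = -267, so α^2 + 12α + 303 = 0. The discriminant of x^2 + 12x + 303 is (12)^2 - 4·(303) = 144 - 1212 = -1068, and 4·(-267) is not a perfect square in Q since -267 is squarefree and ≠ 1. Hence x^2 + 12x + 303 is irreducible over Q and is the minimal polynomial of α.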